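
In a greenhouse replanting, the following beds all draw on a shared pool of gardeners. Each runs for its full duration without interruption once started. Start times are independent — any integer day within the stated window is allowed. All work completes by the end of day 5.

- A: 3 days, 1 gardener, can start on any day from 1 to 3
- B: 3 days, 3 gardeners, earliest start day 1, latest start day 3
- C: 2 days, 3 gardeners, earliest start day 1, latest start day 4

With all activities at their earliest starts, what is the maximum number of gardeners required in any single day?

Early-start schedule: A@1, B@1, C@1.
Load per day: day 1: 7, day 2: 7, day 3: 4, day 4: 0, day 5: 0.
Peak is 7.

7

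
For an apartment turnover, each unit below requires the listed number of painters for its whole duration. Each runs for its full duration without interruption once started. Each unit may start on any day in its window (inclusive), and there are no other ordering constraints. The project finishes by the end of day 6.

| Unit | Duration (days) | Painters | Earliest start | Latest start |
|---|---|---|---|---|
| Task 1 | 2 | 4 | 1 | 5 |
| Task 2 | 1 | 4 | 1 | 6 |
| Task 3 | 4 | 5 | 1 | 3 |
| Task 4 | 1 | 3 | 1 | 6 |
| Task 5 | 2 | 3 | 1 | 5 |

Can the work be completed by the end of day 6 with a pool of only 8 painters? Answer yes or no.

yes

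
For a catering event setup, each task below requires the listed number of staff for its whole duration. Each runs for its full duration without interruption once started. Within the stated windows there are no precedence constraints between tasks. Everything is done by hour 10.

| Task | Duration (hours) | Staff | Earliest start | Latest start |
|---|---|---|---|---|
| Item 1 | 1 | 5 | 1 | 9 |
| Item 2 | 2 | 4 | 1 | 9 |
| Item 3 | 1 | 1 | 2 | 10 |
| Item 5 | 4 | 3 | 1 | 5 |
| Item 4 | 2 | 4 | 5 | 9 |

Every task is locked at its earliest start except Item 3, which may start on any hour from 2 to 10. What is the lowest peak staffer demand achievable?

Item 3@2: h1:12  h2:8  h3:3  h4:3  h5:4  h6:4  h7:0  h8:0  h9:0  h10:0 → peak 12
Item 3@3: h1:12  h2:7  h3:4  h4:3  h5:4  h6:4  h7:0  h8:0  h9:0  h10:0 → peak 12
Item 3@4: h1:12  h2:7  h3:3  h4:4  h5:4  h6:4  h7:0  h8:0  h9:0  h10:0 → peak 12
Item 3@5: h1:12  h2:7  h3:3  h4:3  h5:5  h6:4  h7:0  h8:0  h9:0  h10:0 → peak 12
Item 3@6: h1:12  h2:7  h3:3  h4:3  h5:4  h6:5  h7:0  h8:0  h9:0  h10:0 → peak 12
Item 3@7: h1:12  h2:7  h3:3  h4:3  h5:4  h6:4  h7:1  h8:0  h9:0  h10:0 → peak 12
Item 3@8: h1:12  h2:7  h3:3  h4:3  h5:4  h6:4  h7:0  h8:1  h9:0  h10:0 → peak 12
Item 3@9: h1:12  h2:7  h3:3  h4:3  h5:4  h6:4  h7:0  h8:0  h9:1  h10:0 → peak 12
Item 3@10: h1:12  h2:7  h3:3  h4:3  h5:4  h6:4  h7:0  h8:0  h9:0  h10:1 → peak 12
Best is Item 3@2, peak 12.

12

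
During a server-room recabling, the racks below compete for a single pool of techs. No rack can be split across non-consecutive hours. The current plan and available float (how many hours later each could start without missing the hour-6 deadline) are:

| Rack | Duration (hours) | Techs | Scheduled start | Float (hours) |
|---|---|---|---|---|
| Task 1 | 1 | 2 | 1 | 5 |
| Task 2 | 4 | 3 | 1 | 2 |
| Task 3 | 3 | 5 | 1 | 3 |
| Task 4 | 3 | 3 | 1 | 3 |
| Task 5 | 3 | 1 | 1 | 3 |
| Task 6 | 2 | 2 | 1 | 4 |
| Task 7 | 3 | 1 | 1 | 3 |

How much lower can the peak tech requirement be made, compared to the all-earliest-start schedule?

8

Early-start peak: h1:17  h2:15  h3:13  h4:3  h5:0  h6:0 ⇒ 17.
Leveled (Task 1@1, Task 2@1, Task 3@4, Task 4@1, Task 5@1, Task 6@2, Task 7@4): h1:9  h2:9  h3:9  h4:9  h5:6  h6:6 ⇒ 9.
Reduction 17 − 9 = 8.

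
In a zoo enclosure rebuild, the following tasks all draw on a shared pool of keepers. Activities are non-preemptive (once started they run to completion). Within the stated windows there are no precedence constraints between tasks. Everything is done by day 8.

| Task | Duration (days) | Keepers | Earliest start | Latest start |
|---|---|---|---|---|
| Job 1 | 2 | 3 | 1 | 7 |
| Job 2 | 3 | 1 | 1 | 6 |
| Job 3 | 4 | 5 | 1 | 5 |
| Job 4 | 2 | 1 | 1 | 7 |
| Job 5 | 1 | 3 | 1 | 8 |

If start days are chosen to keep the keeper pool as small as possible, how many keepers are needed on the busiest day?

5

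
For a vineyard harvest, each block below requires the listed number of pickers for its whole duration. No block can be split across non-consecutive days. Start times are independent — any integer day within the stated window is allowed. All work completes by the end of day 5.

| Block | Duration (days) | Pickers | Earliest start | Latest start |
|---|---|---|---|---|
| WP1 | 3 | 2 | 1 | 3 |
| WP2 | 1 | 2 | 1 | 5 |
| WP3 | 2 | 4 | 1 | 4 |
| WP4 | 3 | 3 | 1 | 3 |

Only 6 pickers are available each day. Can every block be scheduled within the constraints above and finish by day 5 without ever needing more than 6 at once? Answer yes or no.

Schedule WP1@1, WP2@4, WP3@1, WP4@3: d1:6  d2:6  d3:5  d4:5  d5:3 — peak 6 ≤ 6.

yes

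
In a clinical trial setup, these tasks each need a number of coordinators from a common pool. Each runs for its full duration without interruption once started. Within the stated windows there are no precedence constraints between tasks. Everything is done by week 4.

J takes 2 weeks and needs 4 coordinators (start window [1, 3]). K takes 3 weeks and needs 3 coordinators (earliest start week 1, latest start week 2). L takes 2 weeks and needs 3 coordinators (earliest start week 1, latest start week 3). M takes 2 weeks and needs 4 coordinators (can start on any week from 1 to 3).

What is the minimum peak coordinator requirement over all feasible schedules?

10

Early-start (J@1, K@1, L@1, M@1) gives peak 14: w1:14  w2:14  w3:3  w4:0.
Shift M→3.
Schedule J@1, K@1, L@1, M@3: w1:10  w2:10  w3:7  w4:4 — peak 10.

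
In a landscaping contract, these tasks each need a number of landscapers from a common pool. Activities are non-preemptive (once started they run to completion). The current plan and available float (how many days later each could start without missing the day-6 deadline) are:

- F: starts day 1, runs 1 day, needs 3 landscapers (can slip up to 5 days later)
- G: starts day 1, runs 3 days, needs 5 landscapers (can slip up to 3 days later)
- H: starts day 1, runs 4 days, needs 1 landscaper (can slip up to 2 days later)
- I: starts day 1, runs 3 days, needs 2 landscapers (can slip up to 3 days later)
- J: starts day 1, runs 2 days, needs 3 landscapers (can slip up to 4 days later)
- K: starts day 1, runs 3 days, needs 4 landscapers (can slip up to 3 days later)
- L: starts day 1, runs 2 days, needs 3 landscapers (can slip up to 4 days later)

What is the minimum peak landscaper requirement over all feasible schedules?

Early-start (F@1, G@1, H@1, I@1, J@1, K@1, L@1) gives peak 21: d1:21  d2:18  d3:12  d4:1  d5:0  d6:0.
Shift I→4, J→2, K→4, L→5.
Schedule F@1, G@1, H@1, I@4, J@2, K@4, L@5: d1:9  d2:9  d3:9  d4:7  d5:9  d6:9 — peak 9.
Total landscaper-days = 52 over 6 days ⇒ peak ≥ ⌈52/6⌉ = 9, so 9 is optimal.

9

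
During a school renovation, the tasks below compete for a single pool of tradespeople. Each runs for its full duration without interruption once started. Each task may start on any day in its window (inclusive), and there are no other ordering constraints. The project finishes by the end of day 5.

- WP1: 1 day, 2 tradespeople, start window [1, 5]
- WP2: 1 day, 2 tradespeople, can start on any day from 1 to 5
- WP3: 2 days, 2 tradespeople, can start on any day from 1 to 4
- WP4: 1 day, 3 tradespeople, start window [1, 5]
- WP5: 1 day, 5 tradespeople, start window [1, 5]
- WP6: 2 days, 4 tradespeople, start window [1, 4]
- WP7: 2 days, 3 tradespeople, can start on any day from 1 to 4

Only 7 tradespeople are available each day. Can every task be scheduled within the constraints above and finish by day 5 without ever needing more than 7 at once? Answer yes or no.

Schedule WP1@1, WP2@1, WP3@1, WP4@2, WP5@3, WP6@4, WP7@4: d1:6  d2:5  d3:5  d4:7  d5:7 — peak 7 ≤ 7.

yes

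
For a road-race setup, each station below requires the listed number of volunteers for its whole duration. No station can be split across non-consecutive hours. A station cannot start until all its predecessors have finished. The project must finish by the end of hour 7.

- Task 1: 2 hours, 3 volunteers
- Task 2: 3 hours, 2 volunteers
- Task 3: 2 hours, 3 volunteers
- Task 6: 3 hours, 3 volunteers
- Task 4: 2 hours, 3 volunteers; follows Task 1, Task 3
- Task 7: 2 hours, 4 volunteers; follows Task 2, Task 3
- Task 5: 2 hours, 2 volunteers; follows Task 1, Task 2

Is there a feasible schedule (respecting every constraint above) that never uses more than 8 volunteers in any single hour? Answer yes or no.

Schedule Task 1@1, Task 2@1, Task 3@1, Task 6@3, Task 4@3, Task 7@5, Task 5@6: h1:8  h2:8  h3:8  h4:6  h5:7  h6:6  h7:2 — peak 8 ≤ 8.

yes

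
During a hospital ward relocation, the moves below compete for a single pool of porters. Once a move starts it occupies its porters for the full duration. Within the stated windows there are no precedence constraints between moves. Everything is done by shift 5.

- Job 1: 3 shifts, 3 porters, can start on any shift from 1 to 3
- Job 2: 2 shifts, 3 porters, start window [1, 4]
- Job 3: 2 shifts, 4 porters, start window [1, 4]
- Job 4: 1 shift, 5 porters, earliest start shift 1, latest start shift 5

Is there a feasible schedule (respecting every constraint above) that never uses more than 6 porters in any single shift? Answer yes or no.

The minimum achievable peak is 7; 6 < 7, so no feasible schedule stays within the cap.

no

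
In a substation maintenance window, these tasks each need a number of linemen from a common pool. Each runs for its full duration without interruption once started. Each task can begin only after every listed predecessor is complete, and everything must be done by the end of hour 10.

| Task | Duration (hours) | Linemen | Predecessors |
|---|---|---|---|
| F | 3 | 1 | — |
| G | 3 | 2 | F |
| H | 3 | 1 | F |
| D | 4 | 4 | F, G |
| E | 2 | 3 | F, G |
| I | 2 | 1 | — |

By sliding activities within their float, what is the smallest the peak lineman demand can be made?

7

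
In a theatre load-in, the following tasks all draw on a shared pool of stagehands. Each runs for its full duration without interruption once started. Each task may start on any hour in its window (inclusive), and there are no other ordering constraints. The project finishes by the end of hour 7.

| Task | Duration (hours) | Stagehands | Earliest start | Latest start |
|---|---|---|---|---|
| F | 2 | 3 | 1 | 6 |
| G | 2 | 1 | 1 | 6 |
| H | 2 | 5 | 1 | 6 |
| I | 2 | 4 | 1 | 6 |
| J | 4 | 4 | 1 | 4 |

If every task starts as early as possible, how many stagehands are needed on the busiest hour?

17

Early-start schedule: F@1, G@1, H@1, I@1, J@1.
Load per hour: hour 1: 17, hour 2: 17, hour 3: 4, hour 4: 4, hour 5: 0, hour 6: 0, hour 7: 0.
Peak is 17.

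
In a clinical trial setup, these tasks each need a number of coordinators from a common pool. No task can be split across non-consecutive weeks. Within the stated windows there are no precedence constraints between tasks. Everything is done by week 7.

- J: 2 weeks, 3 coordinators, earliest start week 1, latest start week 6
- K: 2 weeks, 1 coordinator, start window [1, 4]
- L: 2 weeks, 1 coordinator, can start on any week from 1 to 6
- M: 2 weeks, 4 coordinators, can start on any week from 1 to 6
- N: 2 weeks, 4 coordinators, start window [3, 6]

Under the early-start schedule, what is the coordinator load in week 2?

9

At early start, week 2 has: J, K, L, M.
Demand: 3 + 1 + 1 + 4 = 9.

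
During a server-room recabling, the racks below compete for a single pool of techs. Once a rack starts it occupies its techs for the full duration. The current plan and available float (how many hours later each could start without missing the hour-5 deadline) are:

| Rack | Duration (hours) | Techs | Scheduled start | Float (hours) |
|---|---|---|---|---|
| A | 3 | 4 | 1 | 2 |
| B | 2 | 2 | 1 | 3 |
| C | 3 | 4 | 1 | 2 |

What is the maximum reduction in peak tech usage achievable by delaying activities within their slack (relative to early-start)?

2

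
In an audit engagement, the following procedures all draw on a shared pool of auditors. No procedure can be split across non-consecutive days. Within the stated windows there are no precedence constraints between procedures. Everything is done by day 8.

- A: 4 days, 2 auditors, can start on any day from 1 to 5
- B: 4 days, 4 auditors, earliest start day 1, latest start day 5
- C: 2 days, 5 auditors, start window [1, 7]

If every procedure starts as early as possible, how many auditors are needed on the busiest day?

11

Early-start schedule: A@1, B@1, C@1.
Load per day: day 1: 11, day 2: 11, day 3: 6, day 4: 6, day 5: 0, day 6: 0, day 7: 0, day 8: 0.
Peak is 11.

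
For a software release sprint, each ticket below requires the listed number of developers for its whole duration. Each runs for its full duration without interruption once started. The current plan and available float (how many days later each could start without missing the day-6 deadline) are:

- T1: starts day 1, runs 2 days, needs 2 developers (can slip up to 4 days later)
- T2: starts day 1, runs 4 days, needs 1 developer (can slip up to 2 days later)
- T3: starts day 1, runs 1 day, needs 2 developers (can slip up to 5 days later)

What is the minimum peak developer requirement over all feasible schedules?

3

Early-start (T1@1, T2@1, T3@1) gives peak 5: d1:5  d2:3  d3:1  d4:1  d5:0  d6:0.
Shift T3→3.
Schedule T1@1, T2@1, T3@3: d1:3  d2:3  d3:3  d4:1  d5:0  d6:0 — peak 3.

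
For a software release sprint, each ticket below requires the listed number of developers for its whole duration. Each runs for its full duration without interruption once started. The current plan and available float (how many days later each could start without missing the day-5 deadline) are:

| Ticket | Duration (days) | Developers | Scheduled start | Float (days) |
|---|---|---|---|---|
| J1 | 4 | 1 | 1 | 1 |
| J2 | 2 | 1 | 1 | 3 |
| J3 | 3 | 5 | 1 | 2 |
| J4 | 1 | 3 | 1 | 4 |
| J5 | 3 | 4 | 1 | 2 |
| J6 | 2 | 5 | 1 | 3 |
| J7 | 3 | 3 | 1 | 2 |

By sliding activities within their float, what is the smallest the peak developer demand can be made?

Early-start (J1@1, J2@1, J3@1, J4@1, J5@1, J6@1, J7@1) gives peak 22: d1:22  d2:19  d3:13  d4:1  d5:0.
Shift J5→2, J6→4, J7→3.
Schedule J1@1, J2@1, J3@1, J4@1, J5@2, J6@4, J7@3: d1:10  d2:11  d3:13  d4:13  d5:8 — peak 13.

13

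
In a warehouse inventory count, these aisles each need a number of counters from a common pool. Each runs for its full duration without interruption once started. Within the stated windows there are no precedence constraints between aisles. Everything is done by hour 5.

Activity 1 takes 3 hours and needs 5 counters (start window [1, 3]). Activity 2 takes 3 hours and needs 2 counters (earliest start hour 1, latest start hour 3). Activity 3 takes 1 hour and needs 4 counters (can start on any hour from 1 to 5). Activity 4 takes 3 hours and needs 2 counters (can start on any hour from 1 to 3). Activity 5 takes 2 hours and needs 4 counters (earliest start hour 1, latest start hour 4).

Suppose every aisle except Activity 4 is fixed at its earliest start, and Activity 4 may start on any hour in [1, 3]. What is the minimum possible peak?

Activity 4@1: h1:17  h2:13  h3:9  h4:0  h5:0 → peak 17
Activity 4@2: h1:15  h2:13  h3:9  h4:2  h5:0 → peak 15
Activity 4@3: h1:15  h2:11  h3:9  h4:2  h5:2 → peak 15
Best is Activity 4@2, peak 15.

15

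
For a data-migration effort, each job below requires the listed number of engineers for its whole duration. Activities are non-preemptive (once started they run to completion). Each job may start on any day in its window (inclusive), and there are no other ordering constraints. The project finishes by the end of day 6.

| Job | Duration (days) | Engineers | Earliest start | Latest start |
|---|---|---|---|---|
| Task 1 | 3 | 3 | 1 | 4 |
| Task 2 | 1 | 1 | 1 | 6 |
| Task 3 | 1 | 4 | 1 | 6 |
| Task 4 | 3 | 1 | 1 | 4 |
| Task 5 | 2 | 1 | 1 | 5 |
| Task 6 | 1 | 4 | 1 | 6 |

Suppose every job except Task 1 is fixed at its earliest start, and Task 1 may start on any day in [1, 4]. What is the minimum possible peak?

11

Task 1@1: d1:14  d2:5  d3:4  d4:0  d5:0  d6:0 → peak 14
Task 1@2: d1:11  d2:5  d3:4  d4:3  d5:0  d6:0 → peak 11
Task 1@3: d1:11  d2:2  d3:4  d4:3  d5:3  d6:0 → peak 11
Task 1@4: d1:11  d2:2  d3:1  d4:3  d5:3  d6:3 → peak 11
Best is Task 1@2, peak 11.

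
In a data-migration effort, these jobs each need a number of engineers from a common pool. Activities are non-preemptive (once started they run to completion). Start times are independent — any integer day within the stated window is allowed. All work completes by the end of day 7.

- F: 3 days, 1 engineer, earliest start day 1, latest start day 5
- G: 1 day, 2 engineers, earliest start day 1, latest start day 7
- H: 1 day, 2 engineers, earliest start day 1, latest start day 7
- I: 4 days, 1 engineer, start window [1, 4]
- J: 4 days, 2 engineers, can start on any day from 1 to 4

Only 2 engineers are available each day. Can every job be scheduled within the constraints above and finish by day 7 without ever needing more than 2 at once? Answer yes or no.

no

Total engineer-days = 19; over 7 days the average is 19/7 > 2, so some day must exceed 2.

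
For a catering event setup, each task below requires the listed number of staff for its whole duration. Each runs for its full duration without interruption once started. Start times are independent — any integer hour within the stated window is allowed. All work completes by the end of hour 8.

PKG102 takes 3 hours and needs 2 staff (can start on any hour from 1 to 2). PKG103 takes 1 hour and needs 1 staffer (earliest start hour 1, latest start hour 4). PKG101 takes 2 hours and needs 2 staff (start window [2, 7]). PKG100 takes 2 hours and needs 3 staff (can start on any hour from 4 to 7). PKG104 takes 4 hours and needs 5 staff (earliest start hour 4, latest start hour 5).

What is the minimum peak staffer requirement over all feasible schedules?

8

Schedule PKG102@1, PKG103@1, PKG101@2, PKG100@4, PKG104@4: h1:3  h2:4  h3:4  h4:8  h5:8  h6:5  h7:5  h8:0 — peak 8.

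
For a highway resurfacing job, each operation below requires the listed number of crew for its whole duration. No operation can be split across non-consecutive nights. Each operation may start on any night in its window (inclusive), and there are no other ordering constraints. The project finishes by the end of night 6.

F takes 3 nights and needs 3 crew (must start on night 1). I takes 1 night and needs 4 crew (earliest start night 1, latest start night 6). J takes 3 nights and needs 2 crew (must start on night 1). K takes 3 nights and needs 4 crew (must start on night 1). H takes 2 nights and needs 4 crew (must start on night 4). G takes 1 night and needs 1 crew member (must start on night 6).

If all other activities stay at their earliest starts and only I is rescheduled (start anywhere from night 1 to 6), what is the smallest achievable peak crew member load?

9

I@1: n1:13  n2:9  n3:9  n4:4  n5:4  n6:1 → peak 13
I@2: n1:9  n2:13  n3:9  n4:4  n5:4  n6:1 → peak 13
I@3: n1:9  n2:9  n3:13  n4:4  n5:4  n6:1 → peak 13
I@4: n1:9  n2:9  n3:9  n4:8  n5:4  n6:1 → peak 9
I@5: n1:9  n2:9  n3:9  n4:4  n5:8  n6:1 → peak 9
I@6: n1:9  n2:9  n3:9  n4:4  n5:4  n6:5 → peak 9
Best is I@4, peak 9.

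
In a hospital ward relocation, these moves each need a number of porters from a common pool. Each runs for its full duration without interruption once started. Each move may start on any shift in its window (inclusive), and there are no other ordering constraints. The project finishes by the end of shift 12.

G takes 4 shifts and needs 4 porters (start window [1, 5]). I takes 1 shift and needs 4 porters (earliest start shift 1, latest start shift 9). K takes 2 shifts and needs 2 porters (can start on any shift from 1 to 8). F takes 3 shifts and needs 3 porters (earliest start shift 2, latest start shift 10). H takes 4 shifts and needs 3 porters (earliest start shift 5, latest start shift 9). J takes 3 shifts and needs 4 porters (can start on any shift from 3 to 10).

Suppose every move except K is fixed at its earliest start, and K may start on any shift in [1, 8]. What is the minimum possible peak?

11

K@1: s1:10  s2:9  s3:11  s4:11  s5:7  s6:3  s7:3  s8:3  s9:0  s10:0  s11:0  s12:0 → peak 11
K@2: s1:8  s2:9  s3:13  s4:11  s5:7  s6:3  s7:3  s8:3  s9:0  s10:0  s11:0  s12:0 → peak 13
K@3: s1:8  s2:7  s3:13  s4:13  s5:7  s6:3  s7:3  s8:3  s9:0  s10:0  s11:0  s12:0 → peak 13
K@4: s1:8  s2:7  s3:11  s4:13  s5:9  s6:3  s7:3  s8:3  s9:0  s10:0  s11:0  s12:0 → peak 13
K@5: s1:8  s2:7  s3:11  s4:11  s5:9  s6:5  s7:3  s8:3  s9:0  s10:0  s11:0  s12:0 → peak 11
K@6: s1:8  s2:7  s3:11  s4:11  s5:7  s6:5  s7:5  s8:3  s9:0  s10:0  s11:0  s12:0 → peak 11
K@7: s1:8  s2:7  s3:11  s4:11  s5:7  s6:3  s7:5  s8:5  s9:0  s10:0  s11:0  s12:0 → peak 11
K@8: s1:8  s2:7  s3:11  s4:11  s5:7  s6:3  s7:3  s8:5  s9:2  s10:0  s11:0  s12:0 → peak 11
Best is K@1, peak 11.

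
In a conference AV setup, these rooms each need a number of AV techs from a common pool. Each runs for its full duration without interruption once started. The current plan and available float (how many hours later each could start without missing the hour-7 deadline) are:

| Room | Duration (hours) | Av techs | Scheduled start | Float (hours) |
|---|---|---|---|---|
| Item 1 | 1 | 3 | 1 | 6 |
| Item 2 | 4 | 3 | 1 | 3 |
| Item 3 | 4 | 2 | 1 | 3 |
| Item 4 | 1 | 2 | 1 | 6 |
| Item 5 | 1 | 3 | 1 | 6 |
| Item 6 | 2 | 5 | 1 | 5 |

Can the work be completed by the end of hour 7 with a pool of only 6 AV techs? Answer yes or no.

The minimum achievable peak is 7; 6 < 7, so no feasible schedule stays within the cap.

no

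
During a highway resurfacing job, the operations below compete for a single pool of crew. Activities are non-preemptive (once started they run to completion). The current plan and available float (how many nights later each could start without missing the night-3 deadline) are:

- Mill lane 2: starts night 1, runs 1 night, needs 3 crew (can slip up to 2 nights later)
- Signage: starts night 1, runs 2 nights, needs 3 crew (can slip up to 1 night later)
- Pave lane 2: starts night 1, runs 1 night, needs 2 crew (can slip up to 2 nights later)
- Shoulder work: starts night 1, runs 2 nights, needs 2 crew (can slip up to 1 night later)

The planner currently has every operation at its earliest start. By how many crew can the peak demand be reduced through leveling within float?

5

Early-start peak: n1:10  n2:5  n3:0 ⇒ 10.
Leveled (Mill lane 2@1, Signage@2, Pave lane 2@1, Shoulder work@2): n1:5  n2:5  n3:5 ⇒ 5.
Reduction 10 − 5 = 5.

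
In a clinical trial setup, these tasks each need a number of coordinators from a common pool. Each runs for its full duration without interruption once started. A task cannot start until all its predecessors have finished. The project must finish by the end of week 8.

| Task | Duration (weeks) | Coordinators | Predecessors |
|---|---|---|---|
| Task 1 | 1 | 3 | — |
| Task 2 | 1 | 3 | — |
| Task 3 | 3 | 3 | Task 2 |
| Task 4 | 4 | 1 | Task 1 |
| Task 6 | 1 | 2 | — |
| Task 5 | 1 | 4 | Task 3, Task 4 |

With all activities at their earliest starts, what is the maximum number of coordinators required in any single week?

Early-start schedule: Task 1@1, Task 2@1, Task 3@2, Task 4@2, Task 6@1, Task 5@6.
Load per week: week 1: 8, week 2: 4, week 3: 4, week 4: 4, week 5: 1, week 6: 4, week 7: 0, week 8: 0.
Peak is 8.

8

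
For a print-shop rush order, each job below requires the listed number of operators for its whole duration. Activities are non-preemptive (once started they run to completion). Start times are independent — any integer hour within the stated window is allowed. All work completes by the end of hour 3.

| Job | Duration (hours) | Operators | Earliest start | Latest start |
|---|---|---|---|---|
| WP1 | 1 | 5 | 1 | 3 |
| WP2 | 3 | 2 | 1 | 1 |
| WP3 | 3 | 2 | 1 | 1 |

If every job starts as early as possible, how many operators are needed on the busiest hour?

9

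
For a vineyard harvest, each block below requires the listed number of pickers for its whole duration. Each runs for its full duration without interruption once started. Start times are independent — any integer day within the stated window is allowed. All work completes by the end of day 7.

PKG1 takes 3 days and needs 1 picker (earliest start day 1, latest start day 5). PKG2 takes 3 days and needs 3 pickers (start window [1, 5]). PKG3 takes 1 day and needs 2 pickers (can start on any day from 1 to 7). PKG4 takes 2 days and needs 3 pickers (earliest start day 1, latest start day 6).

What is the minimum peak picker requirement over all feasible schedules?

Early-start (PKG1@1, PKG2@1, PKG3@1, PKG4@1) gives peak 9: d1:9  d2:7  d3:4  d4:0  d5:0  d6:0  d7:0.
Shift PKG3→4, PKG4→5.
Schedule PKG1@1, PKG2@1, PKG3@4, PKG4@5: d1:4  d2:4  d3:4  d4:2  d5:3  d6:3  d7:0 — peak 4.

4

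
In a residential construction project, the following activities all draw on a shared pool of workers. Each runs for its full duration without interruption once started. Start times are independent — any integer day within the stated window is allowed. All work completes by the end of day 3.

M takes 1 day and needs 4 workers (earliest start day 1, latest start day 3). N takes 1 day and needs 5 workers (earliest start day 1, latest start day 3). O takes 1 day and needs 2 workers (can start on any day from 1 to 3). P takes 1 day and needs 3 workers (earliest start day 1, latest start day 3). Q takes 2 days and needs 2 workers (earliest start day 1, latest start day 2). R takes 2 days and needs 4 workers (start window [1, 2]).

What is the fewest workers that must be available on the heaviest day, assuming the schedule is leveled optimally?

Early-start (M@1, N@1, O@1, P@1, Q@1, R@1) gives peak 20: d1:20  d2:6  d3:0.
Shift O→2, P→3, Q→2, R→2.
Schedule M@1, N@1, O@2, P@3, Q@2, R@2: d1:9  d2:8  d3:9 — peak 9.
Total worker-days = 26 over 3 days ⇒ peak ≥ ⌈26/3⌉ = 9, so 9 is optimal.

9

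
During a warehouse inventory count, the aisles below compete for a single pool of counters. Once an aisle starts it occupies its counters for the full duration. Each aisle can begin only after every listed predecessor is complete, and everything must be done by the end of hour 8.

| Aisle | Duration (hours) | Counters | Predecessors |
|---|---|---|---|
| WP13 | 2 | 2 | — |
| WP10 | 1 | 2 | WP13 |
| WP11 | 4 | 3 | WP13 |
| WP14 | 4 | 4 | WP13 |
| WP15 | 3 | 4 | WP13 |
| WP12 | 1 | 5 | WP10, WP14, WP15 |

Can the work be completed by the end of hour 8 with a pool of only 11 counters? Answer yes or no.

yes

Schedule WP13@1, WP10@3, WP11@3, WP14@3, WP15@4, WP12@7: h1:2  h2:2  h3:9  h4:11  h5:11  h6:11  h7:5  h8:0 — peak 11 ≤ 11.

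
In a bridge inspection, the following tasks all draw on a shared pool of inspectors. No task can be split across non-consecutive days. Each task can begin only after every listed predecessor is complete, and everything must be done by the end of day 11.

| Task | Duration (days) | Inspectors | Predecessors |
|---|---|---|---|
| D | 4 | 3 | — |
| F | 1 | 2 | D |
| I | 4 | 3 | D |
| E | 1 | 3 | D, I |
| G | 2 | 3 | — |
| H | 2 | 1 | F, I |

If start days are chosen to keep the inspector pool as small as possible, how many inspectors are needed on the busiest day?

5

Early-start (D@1, F@5, I@5, E@9, G@1, H@9) gives peak 6: d1:6  d2:6  d3:3  d4:3  d5:5  d6:3  d7:3  d8:3  d9:4  d10:1  d11:0.
Shift G→10.
Schedule D@1, F@5, I@5, E@9, G@10, H@9: d1:3  d2:3  d3:3  d4:3  d5:5  d6:3  d7:3  d8:3  d9:4  d10:4  d11:3 — peak 5.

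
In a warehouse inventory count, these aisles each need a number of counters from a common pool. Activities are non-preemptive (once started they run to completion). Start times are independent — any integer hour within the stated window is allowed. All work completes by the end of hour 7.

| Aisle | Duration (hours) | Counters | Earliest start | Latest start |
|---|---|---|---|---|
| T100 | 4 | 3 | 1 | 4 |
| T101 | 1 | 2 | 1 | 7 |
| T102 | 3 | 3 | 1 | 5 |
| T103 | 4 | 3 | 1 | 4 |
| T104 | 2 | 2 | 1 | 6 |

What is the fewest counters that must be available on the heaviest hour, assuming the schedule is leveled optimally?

Early-start (T100@1, T101@1, T102@1, T103@1, T104@1) gives peak 13: h1:13  h2:11  h3:9  h4:6  h5:0  h6:0  h7:0.
Shift T102→5, T103→2, T104→6.
Schedule T100@1, T101@1, T102@5, T103@2, T104@6: h1:5  h2:6  h3:6  h4:6  h5:6  h6:5  h7:5 — peak 6.
Total counter-hours = 39 over 7 hours ⇒ peak ≥ ⌈39/7⌉ = 6, so 6 is optimal.

6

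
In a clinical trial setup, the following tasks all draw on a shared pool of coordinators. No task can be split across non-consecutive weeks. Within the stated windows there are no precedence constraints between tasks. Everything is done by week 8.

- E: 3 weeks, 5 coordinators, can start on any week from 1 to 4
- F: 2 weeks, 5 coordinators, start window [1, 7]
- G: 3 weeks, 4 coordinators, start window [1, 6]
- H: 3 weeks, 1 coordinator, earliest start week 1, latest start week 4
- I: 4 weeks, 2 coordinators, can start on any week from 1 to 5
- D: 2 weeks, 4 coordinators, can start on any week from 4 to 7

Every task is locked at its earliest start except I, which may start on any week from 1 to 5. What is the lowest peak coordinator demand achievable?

15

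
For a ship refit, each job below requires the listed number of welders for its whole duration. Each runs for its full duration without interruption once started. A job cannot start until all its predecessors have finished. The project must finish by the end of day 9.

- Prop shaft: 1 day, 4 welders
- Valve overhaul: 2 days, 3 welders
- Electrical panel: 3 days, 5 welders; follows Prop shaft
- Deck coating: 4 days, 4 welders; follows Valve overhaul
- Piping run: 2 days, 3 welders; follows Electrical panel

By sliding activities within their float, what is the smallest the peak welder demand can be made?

7

Early-start (Prop shaft@1, Valve overhaul@1, Electrical panel@2, Deck coating@3, Piping run@5) gives peak 9: d1:7  d2:8  d3:9  d4:9  d5:7  d6:7  d7:0  d8:0  d9:0.
Shift Electrical panel→3, Deck coating→6, Piping run→6.
Schedule Prop shaft@1, Valve overhaul@1, Electrical panel@3, Deck coating@6, Piping run@6: d1:7  d2:3  d3:5  d4:5  d5:5  d6:7  d7:7  d8:4  d9:4 — peak 7.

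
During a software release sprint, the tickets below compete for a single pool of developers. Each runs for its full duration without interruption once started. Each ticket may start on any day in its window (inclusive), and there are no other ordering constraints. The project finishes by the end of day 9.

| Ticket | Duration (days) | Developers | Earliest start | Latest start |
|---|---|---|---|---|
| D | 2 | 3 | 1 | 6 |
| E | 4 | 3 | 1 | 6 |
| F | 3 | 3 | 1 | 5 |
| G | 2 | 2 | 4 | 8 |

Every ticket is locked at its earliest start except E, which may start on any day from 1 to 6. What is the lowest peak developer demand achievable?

E@1: d1:9  d2:9  d3:6  d4:5  d5:2  d6:0  d7:0  d8:0  d9:0 → peak 9
E@2: d1:6  d2:9  d3:6  d4:5  d5:5  d6:0  d7:0  d8:0  d9:0 → peak 9
E@3: d1:6  d2:6  d3:6  d4:5  d5:5  d6:3  d7:0  d8:0  d9:0 → peak 6
E@4: d1:6  d2:6  d3:3  d4:5  d5:5  d6:3  d7:3  d8:0  d9:0 → peak 6
E@5: d1:6  d2:6  d3:3  d4:2  d5:5  d6:3  d7:3  d8:3  d9:0 → peak 6
E@6: d1:6  d2:6  d3:3  d4:2  d5:2  d6:3  d7:3  d8:3  d9:3 → peak 6
Best is E@3, peak 6.

6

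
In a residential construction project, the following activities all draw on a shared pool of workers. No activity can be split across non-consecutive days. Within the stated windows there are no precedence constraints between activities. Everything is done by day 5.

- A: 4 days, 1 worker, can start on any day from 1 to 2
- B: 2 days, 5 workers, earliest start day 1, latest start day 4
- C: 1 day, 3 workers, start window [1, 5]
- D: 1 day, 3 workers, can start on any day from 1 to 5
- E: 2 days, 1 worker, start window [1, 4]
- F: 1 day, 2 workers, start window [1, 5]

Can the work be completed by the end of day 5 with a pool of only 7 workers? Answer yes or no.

Schedule A@1, B@1, C@3, D@4, E@3, F@5: d1:6  d2:6  d3:5  d4:5  d5:2 — peak 6 ≤ 7.

yes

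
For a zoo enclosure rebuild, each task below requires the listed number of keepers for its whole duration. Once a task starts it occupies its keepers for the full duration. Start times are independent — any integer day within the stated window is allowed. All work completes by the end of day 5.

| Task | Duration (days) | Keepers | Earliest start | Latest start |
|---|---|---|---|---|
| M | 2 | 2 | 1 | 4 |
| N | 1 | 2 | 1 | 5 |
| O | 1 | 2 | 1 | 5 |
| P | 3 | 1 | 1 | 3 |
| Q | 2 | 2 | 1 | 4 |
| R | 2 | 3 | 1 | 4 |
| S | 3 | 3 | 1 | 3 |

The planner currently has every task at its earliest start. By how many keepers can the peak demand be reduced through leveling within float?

8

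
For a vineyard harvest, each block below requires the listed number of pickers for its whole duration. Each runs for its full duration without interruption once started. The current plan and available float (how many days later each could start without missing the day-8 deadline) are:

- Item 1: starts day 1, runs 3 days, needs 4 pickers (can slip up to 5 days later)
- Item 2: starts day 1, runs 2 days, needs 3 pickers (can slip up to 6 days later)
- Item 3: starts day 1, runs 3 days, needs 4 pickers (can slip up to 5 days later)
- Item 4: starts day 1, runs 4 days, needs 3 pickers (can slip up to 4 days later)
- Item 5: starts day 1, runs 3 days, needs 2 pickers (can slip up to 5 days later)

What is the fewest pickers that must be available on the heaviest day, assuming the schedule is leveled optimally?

Early-start (Item 1@1, Item 2@1, Item 3@1, Item 4@1, Item 5@1) gives peak 16: d1:16  d2:16  d3:13  d4:3  d5:0  d6:0  d7:0  d8:0.
Shift Item 3→6, Item 4→4, Item 5→3.
Schedule Item 1@1, Item 2@1, Item 3@6, Item 4@4, Item 5@3: d1:7  d2:7  d3:6  d4:5  d5:5  d6:7  d7:7  d8:4 — peak 7.

7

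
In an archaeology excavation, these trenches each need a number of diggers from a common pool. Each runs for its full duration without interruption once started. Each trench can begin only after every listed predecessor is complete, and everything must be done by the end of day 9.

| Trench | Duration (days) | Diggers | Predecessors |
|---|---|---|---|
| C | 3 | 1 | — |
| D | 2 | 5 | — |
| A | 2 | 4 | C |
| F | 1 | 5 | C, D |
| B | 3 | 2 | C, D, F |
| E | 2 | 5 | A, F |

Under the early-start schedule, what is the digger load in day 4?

At early start, day 4 has: A, F.
Demand: 4 + 5 = 9.

9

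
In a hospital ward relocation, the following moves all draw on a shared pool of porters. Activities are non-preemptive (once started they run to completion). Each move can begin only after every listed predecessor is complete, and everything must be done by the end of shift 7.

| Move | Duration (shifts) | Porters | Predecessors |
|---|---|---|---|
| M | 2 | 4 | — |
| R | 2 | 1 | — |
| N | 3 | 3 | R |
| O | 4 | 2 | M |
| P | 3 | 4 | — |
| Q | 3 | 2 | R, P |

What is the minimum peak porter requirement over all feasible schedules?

Early-start (M@1, R@1, N@3, O@3, P@1, Q@4) gives peak 9: s1:9  s2:9  s3:9  s4:7  s5:7  s6:4  s7:0.
Shift R→3, N→5, Q→5.
Schedule M@1, R@3, N@5, O@3, P@1, Q@5: s1:8  s2:8  s3:7  s4:3  s5:7  s6:7  s7:5 — peak 8.

8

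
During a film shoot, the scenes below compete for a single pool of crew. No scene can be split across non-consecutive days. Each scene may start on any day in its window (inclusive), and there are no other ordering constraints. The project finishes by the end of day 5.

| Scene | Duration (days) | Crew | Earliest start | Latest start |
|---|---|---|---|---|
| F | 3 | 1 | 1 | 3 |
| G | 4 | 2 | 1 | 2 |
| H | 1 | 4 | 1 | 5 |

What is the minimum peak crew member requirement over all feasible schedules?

4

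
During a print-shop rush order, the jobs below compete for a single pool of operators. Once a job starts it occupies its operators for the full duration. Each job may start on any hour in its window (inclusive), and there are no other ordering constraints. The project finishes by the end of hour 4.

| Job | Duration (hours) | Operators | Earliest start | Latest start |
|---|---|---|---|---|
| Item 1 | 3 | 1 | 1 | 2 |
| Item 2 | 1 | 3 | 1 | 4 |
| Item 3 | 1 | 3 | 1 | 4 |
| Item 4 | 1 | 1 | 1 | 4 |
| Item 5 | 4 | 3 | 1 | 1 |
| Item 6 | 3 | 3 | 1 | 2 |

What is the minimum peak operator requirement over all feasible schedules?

Early-start (Item 1@1, Item 2@1, Item 3@1, Item 4@1, Item 5@1, Item 6@1) gives peak 14: h1:14  h2:7  h3:7  h4:3.
Shift Item 3→4, Item 6→2.
Schedule Item 1@1, Item 2@1, Item 3@4, Item 4@1, Item 5@1, Item 6@2: h1:8  h2:7  h3:7  h4:9 — peak 9.

9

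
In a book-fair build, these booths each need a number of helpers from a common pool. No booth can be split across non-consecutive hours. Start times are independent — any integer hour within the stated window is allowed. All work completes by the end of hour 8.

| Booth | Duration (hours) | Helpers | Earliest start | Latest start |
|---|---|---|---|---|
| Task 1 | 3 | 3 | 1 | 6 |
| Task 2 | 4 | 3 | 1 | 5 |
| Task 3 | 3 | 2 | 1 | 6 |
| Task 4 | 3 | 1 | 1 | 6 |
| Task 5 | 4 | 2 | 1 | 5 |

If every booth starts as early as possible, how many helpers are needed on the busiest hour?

11

Early-start schedule: Task 1@1, Task 2@1, Task 3@1, Task 4@1, Task 5@1.
Load per hour: hour 1: 11, hour 2: 11, hour 3: 11, hour 4: 5, hour 5: 0, hour 6: 0, hour 7: 0, hour 8: 0.
Peak is 11.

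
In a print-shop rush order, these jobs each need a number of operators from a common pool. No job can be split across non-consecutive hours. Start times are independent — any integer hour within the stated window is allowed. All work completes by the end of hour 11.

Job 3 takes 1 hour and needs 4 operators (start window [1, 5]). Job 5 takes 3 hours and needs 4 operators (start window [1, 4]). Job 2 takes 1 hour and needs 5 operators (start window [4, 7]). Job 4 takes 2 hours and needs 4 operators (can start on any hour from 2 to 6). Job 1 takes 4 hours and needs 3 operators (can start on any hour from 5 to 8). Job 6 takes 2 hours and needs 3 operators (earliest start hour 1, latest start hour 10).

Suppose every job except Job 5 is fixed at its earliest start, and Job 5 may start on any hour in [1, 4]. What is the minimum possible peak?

9

Job 5@1: h1:11  h2:11  h3:8  h4:5  h5:3  h6:3  h7:3  h8:3  h9:0  h10:0  h11:0 → peak 11
Job 5@2: h1:7  h2:11  h3:8  h4:9  h5:3  h6:3  h7:3  h8:3  h9:0  h10:0  h11:0 → peak 11
Job 5@3: h1:7  h2:7  h3:8  h4:9  h5:7  h6:3  h7:3  h8:3  h9:0  h10:0  h11:0 → peak 9
Job 5@4: h1:7  h2:7  h3:4  h4:9  h5:7  h6:7  h7:3  h8:3  h9:0  h10:0  h11:0 → peak 9
Best is Job 5@3, peak 9.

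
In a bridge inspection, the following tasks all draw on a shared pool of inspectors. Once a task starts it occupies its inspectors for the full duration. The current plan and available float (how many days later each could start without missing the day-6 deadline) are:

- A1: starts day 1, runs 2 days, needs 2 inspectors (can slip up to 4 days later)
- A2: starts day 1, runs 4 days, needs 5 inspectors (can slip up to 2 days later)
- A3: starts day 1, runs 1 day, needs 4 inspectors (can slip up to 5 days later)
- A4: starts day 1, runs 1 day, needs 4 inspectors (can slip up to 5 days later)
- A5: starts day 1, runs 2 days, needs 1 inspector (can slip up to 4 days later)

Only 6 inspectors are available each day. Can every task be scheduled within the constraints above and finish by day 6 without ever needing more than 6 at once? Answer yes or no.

Schedule A1@1, A2@3, A3@1, A4@2, A5@3: d1:6  d2:6  d3:6  d4:6  d5:5  d6:5 — peak 6 ≤ 6.

yes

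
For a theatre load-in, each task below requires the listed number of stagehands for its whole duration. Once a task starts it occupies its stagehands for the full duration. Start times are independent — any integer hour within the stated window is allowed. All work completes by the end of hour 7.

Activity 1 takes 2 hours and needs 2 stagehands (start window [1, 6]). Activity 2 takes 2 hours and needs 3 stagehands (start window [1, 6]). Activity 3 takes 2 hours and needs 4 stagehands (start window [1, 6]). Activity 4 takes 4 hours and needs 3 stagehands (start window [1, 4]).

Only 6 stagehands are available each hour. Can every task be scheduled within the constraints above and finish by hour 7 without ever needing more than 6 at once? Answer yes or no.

Schedule Activity 1@1, Activity 2@3, Activity 3@1, Activity 4@3: h1:6  h2:6  h3:6  h4:6  h5:3  h6:3  h7:0 — peak 6 ≤ 6.

yes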